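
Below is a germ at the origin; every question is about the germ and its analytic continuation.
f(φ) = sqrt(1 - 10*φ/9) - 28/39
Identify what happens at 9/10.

The term (1)*sqrt(1 - φ/(9/10)) has argument 1 - 9/10/(9/10) = 0 at 9/10: a square-root (algebraic, two-sheeted) branch point; the remaining terms are analytic or single-valued there.

The point is an algebraic (square-root) branch point.


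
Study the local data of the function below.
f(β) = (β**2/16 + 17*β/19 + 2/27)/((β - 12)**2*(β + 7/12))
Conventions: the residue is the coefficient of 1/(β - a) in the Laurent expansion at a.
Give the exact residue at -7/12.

The residue is -56023/20794512.

At the order-1 pole -7/12 set g(β) = (β - (-7/12))*f(β) = (β**2/16 + 17*β/19 + 2/27)/(β - 12)**2.
Simple pole: residue = g(a) at a = -7/12, which is -56023/20794512.


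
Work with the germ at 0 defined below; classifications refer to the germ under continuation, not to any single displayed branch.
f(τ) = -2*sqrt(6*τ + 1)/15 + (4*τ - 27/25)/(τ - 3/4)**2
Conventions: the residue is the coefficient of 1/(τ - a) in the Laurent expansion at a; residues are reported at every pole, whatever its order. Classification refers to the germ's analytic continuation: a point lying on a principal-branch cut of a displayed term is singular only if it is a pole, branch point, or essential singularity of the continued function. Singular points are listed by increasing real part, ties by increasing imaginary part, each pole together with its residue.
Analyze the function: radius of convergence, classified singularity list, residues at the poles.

Denominator factor (τ - 3/4)^2: pole of order 2 at 3/4, modulus 3/4.
Branch term (-2/15)*sqrt(1 - τ/(-1/6)): its argument vanishes at τ = -1/6, a square-root branch point, modulus 1/6.
The radius of convergence is the smallest modulus among the singular points: 1/6.
The branch term is analytic at 3/4 and contributes nothing to the residue; only the rational part matters.
At the order-2 pole 3/4 set g(τ) = (τ - (3/4))^2*(rational part) = 4*τ - 27/25.
Order-2 pole: residue = g'(a); g'(3/4) = 4, so the residue is 4.
List the singular points by increasing real part (a conjugate pair: the negative imaginary part first).

Radius of convergence at 0: 1/6.
At -1/6: an algebraic (square-root) branch point.
At 3/4: a pole of order 2; residue 4.


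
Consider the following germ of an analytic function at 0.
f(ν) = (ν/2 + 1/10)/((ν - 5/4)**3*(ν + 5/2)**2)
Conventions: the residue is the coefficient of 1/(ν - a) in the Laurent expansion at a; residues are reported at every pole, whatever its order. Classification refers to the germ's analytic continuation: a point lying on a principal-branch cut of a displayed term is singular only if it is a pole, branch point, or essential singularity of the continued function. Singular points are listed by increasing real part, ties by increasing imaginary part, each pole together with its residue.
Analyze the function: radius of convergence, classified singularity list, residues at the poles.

Denominator factor (ν + 5/2)^2: pole of order 2 at -5/2, modulus 5/2.
Denominator factor (ν - 5/4)^3: pole of order 3 at 5/4, modulus 5/4.
The radius of convergence is the smallest modulus among the singular points: 5/4.
At the order-2 pole -5/2 set g(ν) = (ν - (-5/2))^2*f(ν) = (ν/2 + 1/10)/(ν - 5/4)**3.
Order-2 pole: residue = g'(a); g'(-5/2) = 224/28125, so the residue is 224/28125.
At the order-3 pole 5/4 set g(ν) = (ν - (5/4))^3*f(ν) = (ν/2 + 1/10)/(ν + 5/2)**2.
Order-3 pole: residue = g''(a)/2; g''(5/4) = -448/28125, so the residue is -224/28125.
List the singular points by increasing real part (a conjugate pair: the negative imaginary part first).

Radius of convergence at 0: 5/4.
At -5/2: a pole of order 2; residue 224/28125.
At 5/4: a pole of order 3; residue -224/28125.


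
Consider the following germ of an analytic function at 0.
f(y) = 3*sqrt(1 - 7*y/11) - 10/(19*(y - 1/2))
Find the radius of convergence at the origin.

Denominator factor (y - 1/2): pole of order 1 at 1/2, modulus 1/2.
Branch term (3)*sqrt(1 - y/(11/7)): its argument vanishes at y = 11/7, a square-root branch point, modulus 11/7.
The radius of convergence is the smallest modulus among the singular points: 1/2.

The radius of convergence is 1/2.


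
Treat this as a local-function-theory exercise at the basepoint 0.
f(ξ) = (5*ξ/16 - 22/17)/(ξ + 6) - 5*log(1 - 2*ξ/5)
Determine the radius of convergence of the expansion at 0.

The radius of convergence is 5/2.

Denominator factor (ξ + 6): pole of order 1 at -6, modulus 6.
Branch term (-5)*log(1 - ξ/(5/2)): its argument vanishes at ξ = 5/2, a logarithmic branch point, modulus 5/2.
The radius of convergence is the smallest modulus among the singular points: 5/2.


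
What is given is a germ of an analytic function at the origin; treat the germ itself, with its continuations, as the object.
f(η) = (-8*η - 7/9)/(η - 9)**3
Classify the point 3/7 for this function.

The point is a regular point.

Denominator factors: η - 9 = -60/7 at η = 3/7 — none vanishes.
So the germ continues analytically to 3/7.


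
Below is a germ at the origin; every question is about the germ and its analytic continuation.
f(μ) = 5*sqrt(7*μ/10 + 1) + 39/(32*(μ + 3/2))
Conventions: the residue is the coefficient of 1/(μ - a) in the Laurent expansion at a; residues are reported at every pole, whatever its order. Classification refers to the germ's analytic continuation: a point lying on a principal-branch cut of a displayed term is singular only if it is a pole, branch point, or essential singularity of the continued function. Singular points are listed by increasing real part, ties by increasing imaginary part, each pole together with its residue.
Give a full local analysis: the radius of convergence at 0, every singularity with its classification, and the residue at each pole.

Radius of convergence at 0: 10/7.
At -3/2: a pole of order 1; residue 39/32.
At -10/7: an algebraic (square-root) branch point.

Denominator factor (μ + 3/2): pole of order 1 at -3/2, modulus 3/2.
Branch term (5)*sqrt(1 - μ/(-10/7)): its argument vanishes at μ = -10/7, a square-root branch point, modulus 10/7.
The radius of convergence is the smallest modulus among the singular points: 10/7.
The branch term is analytic at -3/2 and contributes nothing to the residue; only the rational part matters.
At the order-1 pole -3/2 set g(μ) = (μ - (-3/2))*(rational part) = 39/32.
Simple pole: residue = g(a) at a = -3/2, which is 39/32.
List the singular points by increasing real part (a conjugate pair: the negative imaginary part first).


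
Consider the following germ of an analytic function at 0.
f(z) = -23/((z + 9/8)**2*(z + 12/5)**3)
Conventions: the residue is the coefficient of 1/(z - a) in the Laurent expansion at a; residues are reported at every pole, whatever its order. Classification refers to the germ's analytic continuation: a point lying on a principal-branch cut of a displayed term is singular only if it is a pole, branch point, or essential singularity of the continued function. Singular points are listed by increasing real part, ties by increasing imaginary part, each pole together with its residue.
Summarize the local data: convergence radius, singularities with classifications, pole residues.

Denominator factor (z + 9/8)^2: pole of order 2 at -9/8, modulus 9/8.
Denominator factor (z + 12/5)^3: pole of order 3 at -12/5, modulus 12/5.
The radius of convergence is the smallest modulus among the singular points: 9/8.
At the order-3 pole -12/5 set g(z) = (z - (-12/5))^3*f(z) = -23/(z + 9/8)**2.
Order-3 pole: residue = g''(a)/2; g''(-12/5) = -117760000/2255067, so the residue is -58880000/2255067.
At the order-2 pole -9/8 set g(z) = (z - (-9/8))^2*f(z) = -23/(z + 12/5)**3.
Order-2 pole: residue = g'(a); g'(-9/8) = 58880000/2255067, so the residue is 58880000/2255067.
List the singular points by increasing real part (a conjugate pair: the negative imaginary part first).

Radius of convergence at 0: 9/8.
At -12/5: a pole of order 3; residue -58880000/2255067.
At -9/8: a pole of order 2; residue 58880000/2255067.


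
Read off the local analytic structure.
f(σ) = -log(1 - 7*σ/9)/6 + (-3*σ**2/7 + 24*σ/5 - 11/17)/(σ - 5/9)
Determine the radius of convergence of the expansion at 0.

The radius of convergence is 5/9.

Denominator factor (σ - 5/9): pole of order 1 at 5/9, modulus 5/9.
Branch term (-1/6)*log(1 - σ/(9/7)): its argument vanishes at σ = 9/7, a logarithmic branch point, modulus 9/7.
The radius of convergence is the smallest modulus among the singular points: 5/9.


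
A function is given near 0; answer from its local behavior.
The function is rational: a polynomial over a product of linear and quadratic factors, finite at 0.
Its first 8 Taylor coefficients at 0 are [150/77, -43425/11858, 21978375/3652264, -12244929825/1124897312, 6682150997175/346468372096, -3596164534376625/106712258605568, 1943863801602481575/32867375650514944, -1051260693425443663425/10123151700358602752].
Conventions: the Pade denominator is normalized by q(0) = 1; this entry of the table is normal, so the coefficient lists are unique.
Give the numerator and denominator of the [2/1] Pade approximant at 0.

The Pade approximant has numerator coefficients [150/77, -624090/4512893, -2737230/4512893]; denominator coefficients [1, 163265731/90257860].

Taylor coefficients needed (read off): a_0 = 150/77, a_1 = -43425/11858, a_2 = 21978375/3652264, a_3 = -12244929825/1124897312.
Write the denominator as Q(v) = 1 + q1*v. Requiring Q*f - P = O(v^4) with deg P <= 2 kills the coefficients of v^3..v^3 in Q*f:
  v^3: a_3 + q1*a_2 = 0, i.e. -12244929825/1124897312 + (21978375/3652264)*q1 = 0.
Solving this linear system: q1 = 163265731/90257860.
The numerator is Q*f truncated at degree 2: P0 = a_0 = 150/77; P1 = a_1 + q1*a_0 = -624090/4512893; P2 = a_2 + q1*a_1 = -2737230/4512893.


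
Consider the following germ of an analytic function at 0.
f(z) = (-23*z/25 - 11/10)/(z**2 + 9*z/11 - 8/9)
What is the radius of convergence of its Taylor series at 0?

The radius of convergence is -9/22 + (1/66)*sqrt(4601).

Denominator factor (z**2 + 9*z/11 - 8/9): discriminant 4601/1089, real irrational roots -9/22 + (1/66)*sqrt(4601) and -9/22 - (1/66)*sqrt(4601); poles of order 1, moduli -9/22 + (1/66)*sqrt(4601) and 9/22 + (1/66)*sqrt(4601).
The radius of convergence is the smallest modulus among the singular points: -9/22 + (1/66)*sqrt(4601).


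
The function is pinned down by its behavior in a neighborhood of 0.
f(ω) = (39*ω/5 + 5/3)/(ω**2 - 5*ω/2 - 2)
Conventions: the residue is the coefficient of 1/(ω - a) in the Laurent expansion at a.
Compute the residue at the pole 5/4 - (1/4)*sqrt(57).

The residue is 39/10 - (137/342)*sqrt(57).

The factor ω**2 - 5*ω/2 - 2 splits as (ω - a)(ω - a') with a = 5/4 - (1/4)*sqrt(57), a' = 5/4 + (1/4)*sqrt(57). At the order-1 pole a set g(ω) = (ω - a)*f(ω) = [39*ω/5 + 5/3] / (ω - a').
Simple pole: residue = g(a) at a = 5/4 - (1/4)*sqrt(57), which is 39/10 - (137/342)*sqrt(57).


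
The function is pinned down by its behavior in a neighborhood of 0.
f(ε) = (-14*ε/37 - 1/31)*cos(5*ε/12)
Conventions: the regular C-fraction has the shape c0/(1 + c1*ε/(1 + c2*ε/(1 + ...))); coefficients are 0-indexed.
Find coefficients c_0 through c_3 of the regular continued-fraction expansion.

Taylor coefficients (expand at 0): a_0 = -1/31, a_1 = -14/37, a_2 = 25/8928, a_3 = 175/5328.
c0 = a_0 = -1/31. Peel one level at a time: if S = 1 + c*ε/S' with S'(0) = 1, then c is the ε-coefficient of S and S' = c*ε/(S - 1).
S_1 = c0/f = 1 + (-434/37)*ε + (54280753/394272)*ε^2 + ...; c1 = -434/37.
S_2 = c1*ε/(S_1 - 1) = 1 + (54280753/4624704)*ε + (1357018825/15623000064)*ε^2 + ...; c2 = 54280753/4624704.
S_3 = c2*ε/(S_2 - 1) = 1 + (-925/124992)*ε + ...; c3 = -925/124992.

The regular C-fraction coefficients are [-1/31, -434/37, 54280753/4624704, -925/124992].


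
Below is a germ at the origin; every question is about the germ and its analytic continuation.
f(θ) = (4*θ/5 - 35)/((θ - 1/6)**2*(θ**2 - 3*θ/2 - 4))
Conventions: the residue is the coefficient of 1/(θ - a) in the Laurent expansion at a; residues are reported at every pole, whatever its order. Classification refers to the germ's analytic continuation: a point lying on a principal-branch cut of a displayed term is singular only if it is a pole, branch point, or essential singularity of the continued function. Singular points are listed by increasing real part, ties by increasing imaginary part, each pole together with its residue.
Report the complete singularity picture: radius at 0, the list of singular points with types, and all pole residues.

Radius of convergence at 0: 1/6.
At 3/4 - (1/4)*sqrt(73): a pole of order 1; residue 7137/5776 + (560241/2108240)*sqrt(73).
At 1/6: a pole of order 2; residue -7137/2888.
At 3/4 + (1/4)*sqrt(73): a pole of order 1; residue 7137/5776 - (560241/2108240)*sqrt(73).


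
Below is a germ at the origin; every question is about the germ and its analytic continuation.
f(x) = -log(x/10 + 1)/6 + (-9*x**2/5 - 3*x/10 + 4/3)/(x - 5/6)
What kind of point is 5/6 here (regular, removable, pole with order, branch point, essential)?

The denominator factor x - 5/6 vanishes at 5/6 and appears to the power 1; the numerator there equals -1/6, nonzero, and no other factor vanishes.
The branch terms are analytic at this point.
Hence a pole whose order is the multiplicity, 1.

The point is a pole of order 1.


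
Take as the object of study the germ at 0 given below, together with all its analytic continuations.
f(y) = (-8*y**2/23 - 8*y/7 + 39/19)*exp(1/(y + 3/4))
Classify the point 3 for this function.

The point is a regular point.

There is no denominator, hence no pole anywhere.
The essential point of exp(1/(y - (-3/4))) is -3/4, not 3.
So the germ continues analytically to 3.


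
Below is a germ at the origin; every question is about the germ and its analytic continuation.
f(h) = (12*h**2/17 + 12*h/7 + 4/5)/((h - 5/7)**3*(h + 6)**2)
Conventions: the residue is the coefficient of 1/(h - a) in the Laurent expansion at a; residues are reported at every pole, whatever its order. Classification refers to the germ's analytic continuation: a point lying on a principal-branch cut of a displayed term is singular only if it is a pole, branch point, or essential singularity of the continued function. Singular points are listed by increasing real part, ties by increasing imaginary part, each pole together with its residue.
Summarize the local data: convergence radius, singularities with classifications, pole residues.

Radius of convergence at 0: 5/7.
At -6: a pole of order 2; residue -492744/414772885.
At 5/7: a pole of order 3; residue 492744/414772885.

Denominator factor (h - 5/7)^3: pole of order 3 at 5/7, modulus 5/7.
Denominator factor (h + 6)^2: pole of order 2 at -6, modulus 6.
The radius of convergence is the smallest modulus among the singular points: 5/7.
At the order-2 pole -6 set g(h) = (h - (-6))^2*f(h) = (12*h**2/17 + 12*h/7 + 4/5)/(h - 5/7)**3.
Order-2 pole: residue = g'(a); g'(-6) = -492744/414772885, so the residue is -492744/414772885.
At the order-3 pole 5/7 set g(h) = (h - (5/7))^3*f(h) = (12*h**2/17 + 12*h/7 + 4/5)/(h + 6)**2.
Order-3 pole: residue = g''(a)/2; g''(5/7) = 985488/414772885, so the residue is 492744/414772885.
List the singular points by increasing real part (a conjugate pair: the negative imaginary part first).


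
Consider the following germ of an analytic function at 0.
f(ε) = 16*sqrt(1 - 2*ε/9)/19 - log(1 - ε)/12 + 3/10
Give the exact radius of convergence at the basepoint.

Branch term (16/19)*sqrt(1 - ε/(9/2)): its argument vanishes at ε = 9/2, a square-root branch point, modulus 9/2.
Branch term (-1/12)*log(1 - ε/(1)): its argument vanishes at ε = 1, a logarithmic branch point, modulus 1.
The radius of convergence is the smallest modulus among the singular points: 1.

The radius of convergence is 1.


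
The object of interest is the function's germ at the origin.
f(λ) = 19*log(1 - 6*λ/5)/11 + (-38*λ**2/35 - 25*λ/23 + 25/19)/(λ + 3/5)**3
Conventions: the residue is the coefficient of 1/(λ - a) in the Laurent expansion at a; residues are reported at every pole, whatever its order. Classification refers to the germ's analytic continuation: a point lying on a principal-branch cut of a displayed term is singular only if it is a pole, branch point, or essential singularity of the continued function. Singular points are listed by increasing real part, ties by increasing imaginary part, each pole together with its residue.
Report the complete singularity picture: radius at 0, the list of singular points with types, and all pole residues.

Radius of convergence at 0: 3/5.
At -3/5: a pole of order 3; residue -38/35.
At 5/6: a logarithmic branch point.

Denominator factor (λ + 3/5)^3: pole of order 3 at -3/5, modulus 3/5.
Branch term (19/11)*log(1 - λ/(5/6)): its argument vanishes at λ = 5/6, a logarithmic branch point, modulus 5/6.
The radius of convergence is the smallest modulus among the singular points: 3/5.
The branch term is analytic at -3/5 and contributes nothing to the residue; only the rational part matters.
At the order-3 pole -3/5 set g(λ) = (λ - (-3/5))^3*(rational part) = -38*λ**2/35 - 25*λ/23 + 25/19.
Order-3 pole: residue = g''(a)/2; g''(-3/5) = -76/35, so the residue is -38/35.
List the singular points by increasing real part (a conjugate pair: the negative imaginary part first).


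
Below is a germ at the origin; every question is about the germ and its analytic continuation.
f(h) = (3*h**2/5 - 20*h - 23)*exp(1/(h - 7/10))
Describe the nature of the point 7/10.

The exponent 1/(h - (7/10)) has a pole at 7/10, so exp(1/(h - (7/10))) takes every nonzero value near it: an essential singularity (not a pole of any order).

The point is an essential singularity.


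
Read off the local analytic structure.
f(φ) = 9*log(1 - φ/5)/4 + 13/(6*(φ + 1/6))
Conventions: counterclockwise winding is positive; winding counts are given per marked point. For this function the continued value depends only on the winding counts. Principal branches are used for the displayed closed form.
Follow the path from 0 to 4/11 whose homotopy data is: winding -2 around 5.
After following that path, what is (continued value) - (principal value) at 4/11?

Continued minus principal equals -(9)*pi*i.

The rational part is single-valued and drops out of the difference; each branch term changes only by its own monodromy.
(9/4)*log(1 - φ/(5)): each positive loop around 5 adds 2*pi*i to the log, so winding -2 contributes (9/4)*(-2)*2*pi*i = -(9)*pi*i.
Summing the contributions at φ = 4/11 gives -(9)*pi*i.


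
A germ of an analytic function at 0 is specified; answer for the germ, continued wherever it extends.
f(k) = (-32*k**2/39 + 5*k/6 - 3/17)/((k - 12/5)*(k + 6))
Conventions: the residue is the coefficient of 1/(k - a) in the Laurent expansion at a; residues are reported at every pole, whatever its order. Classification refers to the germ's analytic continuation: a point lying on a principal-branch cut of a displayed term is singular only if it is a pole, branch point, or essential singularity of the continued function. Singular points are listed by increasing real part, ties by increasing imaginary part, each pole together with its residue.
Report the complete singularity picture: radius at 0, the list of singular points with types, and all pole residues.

Denominator factor (k + 6): pole of order 1 at -6, modulus 6.
Denominator factor (k - 12/5): pole of order 1 at 12/5, modulus 12/5.
The radius of convergence is the smallest modulus among the singular points: 12/5.
At the order-1 pole -6 set g(k) = (k - (-6))*f(k) = (-32*k**2/39 + 5*k/6 - 3/17)/(k - 12/5).
Simple pole: residue = g(a) at a = -6, which is 2740/663.
At the order-1 pole 12/5 set g(k) = (k - (12/5))*f(k) = (-32*k**2/39 + 5*k/6 - 3/17)/(k + 6).
Simple pole: residue = g(a) at a = 12/5, which is -2291/6630.
List the singular points by increasing real part (a conjugate pair: the negative imaginary part first).

Radius of convergence at 0: 12/5.
At -6: a pole of order 1; residue 2740/663.
At 12/5: a pole of order 1; residue -2291/6630.


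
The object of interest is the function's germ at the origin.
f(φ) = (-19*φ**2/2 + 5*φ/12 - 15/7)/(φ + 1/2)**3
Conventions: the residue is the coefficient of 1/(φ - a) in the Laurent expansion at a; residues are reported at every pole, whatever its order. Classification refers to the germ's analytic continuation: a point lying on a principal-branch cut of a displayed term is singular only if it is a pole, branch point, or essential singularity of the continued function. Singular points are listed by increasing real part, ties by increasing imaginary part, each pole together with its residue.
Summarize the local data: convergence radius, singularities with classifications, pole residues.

Radius of convergence at 0: 1/2.
At -1/2: a pole of order 3; residue -19/2.

Denominator factor (φ + 1/2)^3: pole of order 3 at -1/2, modulus 1/2.
The radius of convergence is the smallest modulus among the singular points: 1/2.
At the order-3 pole -1/2 set g(φ) = (φ - (-1/2))^3*f(φ) = -19*φ**2/2 + 5*φ/12 - 15/7.
Order-3 pole: residue = g''(a)/2; g''(-1/2) = -19, so the residue is -19/2.


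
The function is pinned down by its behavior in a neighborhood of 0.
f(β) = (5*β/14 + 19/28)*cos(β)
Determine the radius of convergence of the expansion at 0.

The factor cos(β) is entire and contributes no finite singular point.
The polynomial part has no poles.
No finite singular points: the Taylor series at 0 converges everywhere.

The radius of convergence is infinite.


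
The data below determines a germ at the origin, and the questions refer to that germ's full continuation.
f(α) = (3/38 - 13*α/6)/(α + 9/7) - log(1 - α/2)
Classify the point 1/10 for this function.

The point is a regular point.

Denominator factors: α + 9/7 = 97/70 at α = 1/10 — none vanishes.
Branch term log(1 - α/(2)): argument at 1/10 is 19/20, nonzero, so 1/10 is not its branch point (a point on a principal cut is still regular for the continued germ).
So the germ continues analytically to 1/10.


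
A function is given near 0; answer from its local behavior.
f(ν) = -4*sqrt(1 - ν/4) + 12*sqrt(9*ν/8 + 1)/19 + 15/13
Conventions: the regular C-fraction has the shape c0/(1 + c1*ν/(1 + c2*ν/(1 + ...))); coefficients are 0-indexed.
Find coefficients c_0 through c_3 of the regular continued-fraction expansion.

The regular C-fraction coefficients are [-547/247, 845/2188, -348051/1137760, -151071007/723946080].

Taylor coefficients (expand at 0): a_0 = -547/247, a_1 = 65/76, a_2 = -167/2432, a_3 = 2339/38912.
c0 = a_0 = -547/247. Peel one level at a time: if S = 1 + c*ν/S' with S'(0) = 1, then c is the ν-coefficient of S and S' = c*ν/(S - 1).
S_1 = c0/f = 1 + (845/2188)*ν + (4524663/38298752)*ν^2 + ...; c1 = 845/2188.
S_2 = c1*ν/(S_1 - 1) = 1 + (-348051/1137760)*ν + (-276181/4326400)*ν^2 + ...; c2 = -348051/1137760.
S_3 = c2*ν/(S_2 - 1) = 1 + (-151071007/723946080)*ν + ...; c3 = -151071007/723946080.


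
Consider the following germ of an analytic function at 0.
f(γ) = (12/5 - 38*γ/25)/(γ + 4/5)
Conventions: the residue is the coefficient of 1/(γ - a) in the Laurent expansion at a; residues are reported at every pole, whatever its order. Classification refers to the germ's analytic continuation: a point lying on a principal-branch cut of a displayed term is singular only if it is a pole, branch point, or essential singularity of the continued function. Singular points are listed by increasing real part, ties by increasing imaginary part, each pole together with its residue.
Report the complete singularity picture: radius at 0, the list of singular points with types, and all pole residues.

Radius of convergence at 0: 4/5.
At -4/5: a pole of order 1; residue 452/125.

Denominator factor (γ + 4/5): pole of order 1 at -4/5, modulus 4/5.
The radius of convergence is the smallest modulus among the singular points: 4/5.
At the order-1 pole -4/5 set g(γ) = (γ - (-4/5))*f(γ) = 12/5 - 38*γ/25.
Simple pole: residue = g(a) at a = -4/5, which is 452/125.


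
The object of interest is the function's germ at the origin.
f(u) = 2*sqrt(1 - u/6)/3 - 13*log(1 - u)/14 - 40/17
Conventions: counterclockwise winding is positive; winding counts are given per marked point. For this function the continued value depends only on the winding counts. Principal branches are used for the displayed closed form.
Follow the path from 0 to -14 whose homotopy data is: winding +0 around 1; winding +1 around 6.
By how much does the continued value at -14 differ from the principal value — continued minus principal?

Continued minus principal equals -(4/9)*sqrt(30).

The rational part is single-valued and drops out of the difference; each branch term changes only by its own monodromy.
(2/3)*sqrt(1 - u/(6)): winding +1 is odd, the square root flips sign, contributing -2*(2/3)*sqrt(1 - (-14)/(6)) = -2*(2/3)*sqrt(10/3) = -(4/9)*sqrt(30).
(-13/14)*log(1 - u/(1)): winding 0 around 1, so this term returns to its principal value, contribution 0.
Summing the contributions at u = -14 gives -(4/9)*sqrt(30).


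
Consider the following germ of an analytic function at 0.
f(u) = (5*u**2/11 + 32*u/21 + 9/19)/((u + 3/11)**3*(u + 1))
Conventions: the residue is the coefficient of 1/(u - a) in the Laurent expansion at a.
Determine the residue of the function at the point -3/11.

At the order-3 pole -3/11 set g(u) = (u - (-3/11))^3*f(u) = (5*u**2/11 + 32*u/21 + 9/19)/(u + 1).
Order-3 pole: residue = g''(a)/2; g''(-3/11) = -158147/51072, so the residue is -158147/102144.

The residue is -158147/102144.


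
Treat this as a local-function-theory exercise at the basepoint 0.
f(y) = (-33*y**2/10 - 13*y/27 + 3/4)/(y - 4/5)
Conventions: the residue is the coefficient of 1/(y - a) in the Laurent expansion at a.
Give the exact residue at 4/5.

At the order-1 pole 4/5 set g(y) = (y - (4/5))*f(y) = -33*y**2/10 - 13*y/27 + 3/4.
Simple pole: residue = g(a) at a = 4/5, which is -23587/13500.

The residue is -23587/13500.


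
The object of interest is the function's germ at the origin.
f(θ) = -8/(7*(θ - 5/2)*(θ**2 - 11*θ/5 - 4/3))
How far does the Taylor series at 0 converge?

The radius of convergence is -11/10 + (1/30)*sqrt(2289).

Denominator factor (θ - 5/2): pole of order 1 at 5/2, modulus 5/2.
Denominator factor (θ**2 - 11*θ/5 - 4/3): discriminant 763/75, real irrational roots 11/10 + (1/30)*sqrt(2289) and 11/10 - (1/30)*sqrt(2289); poles of order 1, moduli 11/10 + (1/30)*sqrt(2289) and -11/10 + (1/30)*sqrt(2289).
The radius of convergence is the smallest modulus among the singular points: -11/10 + (1/30)*sqrt(2289).


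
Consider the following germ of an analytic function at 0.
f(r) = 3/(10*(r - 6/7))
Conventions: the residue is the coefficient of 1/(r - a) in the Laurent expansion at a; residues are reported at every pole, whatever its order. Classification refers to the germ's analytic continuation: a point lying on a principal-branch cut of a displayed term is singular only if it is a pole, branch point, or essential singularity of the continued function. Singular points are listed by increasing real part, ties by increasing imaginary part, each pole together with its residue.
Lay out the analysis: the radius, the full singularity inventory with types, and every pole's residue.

Denominator factor (r - 6/7): pole of order 1 at 6/7, modulus 6/7.
The radius of convergence is the smallest modulus among the singular points: 6/7.
At the order-1 pole 6/7 set g(r) = (r - (6/7))*f(r) = 3/10.
Simple pole: residue = g(a) at a = 6/7, which is 3/10.

Radius of convergence at 0: 6/7.
At 6/7: a pole of order 1; residue 3/10.


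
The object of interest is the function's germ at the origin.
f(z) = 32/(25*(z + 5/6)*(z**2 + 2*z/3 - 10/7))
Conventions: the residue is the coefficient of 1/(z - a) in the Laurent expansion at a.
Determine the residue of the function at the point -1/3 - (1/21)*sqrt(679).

The residue is 4032/8125 + (6048/788125)*sqrt(679).

The factor z**2 + 2*z/3 - 10/7 splits as (z - a)(z - a') with a = -1/3 - (1/21)*sqrt(679), a' = -1/3 + (1/21)*sqrt(679). At the order-1 pole a set g(z) = (z - a)*f(z) = [32/(25*(z + 5/6))] / (z - a').
Simple pole: residue = g(a) at a = -1/3 - (1/21)*sqrt(679), which is 4032/8125 + (6048/788125)*sqrt(679).


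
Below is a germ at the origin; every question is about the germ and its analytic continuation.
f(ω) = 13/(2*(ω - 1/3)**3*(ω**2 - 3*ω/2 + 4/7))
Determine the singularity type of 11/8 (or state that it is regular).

The point is a regular point.

Denominator factors: ω - 1/3 = 25/24 at ω = 11/8; ω**2 - 3*ω/2 + 4/7 = 179/448 at ω = 11/8 — none vanishes.
So the germ continues analytically to 11/8.


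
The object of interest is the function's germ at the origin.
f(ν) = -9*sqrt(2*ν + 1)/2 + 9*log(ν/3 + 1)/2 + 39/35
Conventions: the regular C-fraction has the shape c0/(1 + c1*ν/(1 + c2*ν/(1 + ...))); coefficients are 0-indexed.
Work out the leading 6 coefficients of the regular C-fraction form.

The regular C-fraction coefficients are [-237/70, -70/79, 368/237, 2449/13248, 287297/410688, 56975324/133593105].

Taylor coefficients (expand at 0): a_0 = -237/70, a_1 = -3, a_2 = 2, a_3 = -79/36, a_4 = 403/144, a_5 = -8497/2160.
c0 = a_0 = -237/70. Peel one level at a time: if S = 1 + c*ν/S' with S'(0) = 1, then c is the ν-coefficient of S and S' = c*ν/(S - 1).
S_1 = c0/f = 1 + (-70/79)*ν + (25760/18723)*ν^2 + ...; c1 = -70/79.
S_2 = c1*ν/(S_1 - 1) = 1 + (368/237)*ν + (-31/108)*ν^2 + ...; c2 = 368/237.
S_3 = c2*ν/(S_2 - 1) = 1 + (2449/13248)*ν + (-22696463/175509504)*ν^2 + ...; c3 = 2449/13248.
S_4 = c3*ν/(S_3 - 1) = 1 + (287297/410688)*ν + (-619297/2075760)*ν^2 + ...; c4 = 287297/410688.
S_5 = c4*ν/(S_4 - 1) = 1 + (56975324/133593105)*ν + ...; c5 = 56975324/133593105.


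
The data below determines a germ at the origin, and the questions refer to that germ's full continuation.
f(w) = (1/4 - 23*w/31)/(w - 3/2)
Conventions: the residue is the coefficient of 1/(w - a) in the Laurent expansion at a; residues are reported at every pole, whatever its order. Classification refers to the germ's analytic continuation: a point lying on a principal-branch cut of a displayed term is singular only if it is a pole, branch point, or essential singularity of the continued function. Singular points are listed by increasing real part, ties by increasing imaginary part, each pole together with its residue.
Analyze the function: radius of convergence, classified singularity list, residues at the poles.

Denominator factor (w - 3/2): pole of order 1 at 3/2, modulus 3/2.
The radius of convergence is the smallest modulus among the singular points: 3/2.
At the order-1 pole 3/2 set g(w) = (w - (3/2))*f(w) = 1/4 - 23*w/31.
Simple pole: residue = g(a) at a = 3/2, which is -107/124.

Radius of convergence at 0: 3/2.
At 3/2: a pole of order 1; residue -107/124.


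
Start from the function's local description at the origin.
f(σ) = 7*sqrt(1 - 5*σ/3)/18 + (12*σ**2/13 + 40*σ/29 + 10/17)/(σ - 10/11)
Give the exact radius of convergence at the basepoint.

The radius of convergence is 3/5.

Denominator factor (σ - 10/11): pole of order 1 at 10/11, modulus 10/11.
Branch term (7/18)*sqrt(1 - σ/(3/5)): its argument vanishes at σ = 3/5, a square-root branch point, modulus 3/5.
The radius of convergence is the smallest modulus among the singular points: 3/5.


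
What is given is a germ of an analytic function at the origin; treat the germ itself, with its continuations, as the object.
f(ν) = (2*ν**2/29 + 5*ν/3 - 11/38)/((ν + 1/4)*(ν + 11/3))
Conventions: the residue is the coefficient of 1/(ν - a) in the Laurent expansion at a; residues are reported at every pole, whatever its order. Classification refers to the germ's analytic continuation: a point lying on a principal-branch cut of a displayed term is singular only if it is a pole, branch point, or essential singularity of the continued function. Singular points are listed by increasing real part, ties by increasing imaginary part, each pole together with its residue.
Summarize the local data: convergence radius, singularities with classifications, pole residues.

Denominator factor (ν + 11/3): pole of order 1 at -11/3, modulus 11/3.
Denominator factor (ν + 1/4): pole of order 1 at -1/4, modulus 1/4.
The radius of convergence is the smallest modulus among the singular points: 1/4.
At the order-1 pole -11/3 set g(ν) = (ν - (-11/3))*f(ν) = (2*ν**2/29 + 5*ν/3 - 11/38)/(ν + 1/4).
Simple pole: residue = g(a) at a = -11/3, which is 36190/22591.
At the order-1 pole -1/4 set g(ν) = (ν - (-1/4))*f(ν) = (2*ν**2/29 + 5*ν/3 - 11/38)/(ν + 11/3).
Simple pole: residue = g(a) at a = -1/4, which is -9281/45182.
List the singular points by increasing real part (a conjugate pair: the negative imaginary part first).

Radius of convergence at 0: 1/4.
At -11/3: a pole of order 1; residue 36190/22591.
At -1/4: a pole of order 1; residue -9281/45182.


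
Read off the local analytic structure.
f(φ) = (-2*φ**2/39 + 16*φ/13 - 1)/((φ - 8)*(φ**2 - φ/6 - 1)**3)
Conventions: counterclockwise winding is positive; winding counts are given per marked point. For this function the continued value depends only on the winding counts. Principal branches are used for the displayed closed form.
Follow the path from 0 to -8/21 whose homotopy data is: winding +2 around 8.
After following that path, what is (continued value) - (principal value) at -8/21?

The function is rational, hence single-valued: continuing it around any pole returns the same value, so the difference is 0.

Continued minus principal equals 0.


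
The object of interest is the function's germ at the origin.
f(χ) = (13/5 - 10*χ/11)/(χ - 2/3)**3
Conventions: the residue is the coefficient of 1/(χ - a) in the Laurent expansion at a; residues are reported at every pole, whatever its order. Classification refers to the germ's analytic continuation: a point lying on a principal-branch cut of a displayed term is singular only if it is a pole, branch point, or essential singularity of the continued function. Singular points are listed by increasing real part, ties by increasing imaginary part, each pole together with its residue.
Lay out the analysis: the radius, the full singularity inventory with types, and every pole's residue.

Radius of convergence at 0: 2/3.
At 2/3: a pole of order 3; residue 0.

Denominator factor (χ - 2/3)^3: pole of order 3 at 2/3, modulus 2/3.
The radius of convergence is the smallest modulus among the singular points: 2/3.
At the order-3 pole 2/3 set g(χ) = (χ - (2/3))^3*f(χ) = 13/5 - 10*χ/11.
Order-3 pole: residue = g''(a)/2; g''(2/3) = 0, so the residue is 0.


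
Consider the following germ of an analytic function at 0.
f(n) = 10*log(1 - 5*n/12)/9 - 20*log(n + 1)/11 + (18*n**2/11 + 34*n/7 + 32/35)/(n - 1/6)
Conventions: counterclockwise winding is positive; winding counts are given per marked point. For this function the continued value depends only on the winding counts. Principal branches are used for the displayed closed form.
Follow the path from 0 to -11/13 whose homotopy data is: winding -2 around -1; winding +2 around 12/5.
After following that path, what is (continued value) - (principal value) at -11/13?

The rational part is single-valued and drops out of the difference; each branch term changes only by its own monodromy.
(-20/11)*log(1 - n/(-1)): each positive loop around -1 adds 2*pi*i to the log, so winding -2 contributes (-20/11)*(-2)*2*pi*i = (80/11)*pi*i.
(10/9)*log(1 - n/(12/5)): each positive loop around 12/5 adds 2*pi*i to the log, so winding +2 contributes (10/9)*(2)*2*pi*i = (40/9)*pi*i.
Summing the contributions at n = -11/13 gives (1160/99)*pi*i.

Continued minus principal equals (1160/99)*pi*i.


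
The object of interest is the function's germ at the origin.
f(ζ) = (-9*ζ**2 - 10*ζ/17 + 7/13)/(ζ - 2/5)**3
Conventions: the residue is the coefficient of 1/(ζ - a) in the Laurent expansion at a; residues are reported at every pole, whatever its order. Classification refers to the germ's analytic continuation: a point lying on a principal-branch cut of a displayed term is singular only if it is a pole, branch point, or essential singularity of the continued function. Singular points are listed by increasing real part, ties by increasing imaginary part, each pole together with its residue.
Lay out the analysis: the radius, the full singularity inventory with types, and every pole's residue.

Denominator factor (ζ - 2/5)^3: pole of order 3 at 2/5, modulus 2/5.
The radius of convergence is the smallest modulus among the singular points: 2/5.
At the order-3 pole 2/5 set g(ζ) = (ζ - (2/5))^3*f(ζ) = -9*ζ**2 - 10*ζ/17 + 7/13.
Order-3 pole: residue = g''(a)/2; g''(2/5) = -18, so the residue is -9.

Radius of convergence at 0: 2/5.
At 2/5: a pole of order 3; residue -9.


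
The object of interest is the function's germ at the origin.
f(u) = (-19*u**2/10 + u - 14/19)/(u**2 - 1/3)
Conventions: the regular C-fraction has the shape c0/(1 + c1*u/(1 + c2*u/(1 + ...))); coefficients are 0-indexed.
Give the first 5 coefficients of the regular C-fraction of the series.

The regular C-fraction coefficients are [42/19, 19/14, 1831/665, -3511627/695780, 6859/7324].

Taylor coefficients (expand at 0): a_0 = 42/19, a_1 = -3, a_2 = 2343/190, a_3 = -9, a_4 = 7029/190.
c0 = a_0 = 42/19. Peel one level at a time: if S = 1 + c*u/S' with S'(0) = 1, then c is the u-coefficient of S and S' = c*u/(S - 1).
S_1 = c0/f = 1 + (19/14)*u + (-1831/490)*u^2 + ...; c1 = 19/14.
S_2 = c1*u/(S_1 - 1) = 1 + (1831/665)*u + (501661/36100)*u^2 + ...; c2 = 1831/665.
S_3 = c2*u/(S_2 - 1) = 1 + (-3511627/695780)*u + (1267697347/268204880)*u^2 + ...; c3 = -3511627/695780.
S_4 = c3*u/(S_3 - 1) = 1 + (6859/7324)*u + ...; c4 = 6859/7324.


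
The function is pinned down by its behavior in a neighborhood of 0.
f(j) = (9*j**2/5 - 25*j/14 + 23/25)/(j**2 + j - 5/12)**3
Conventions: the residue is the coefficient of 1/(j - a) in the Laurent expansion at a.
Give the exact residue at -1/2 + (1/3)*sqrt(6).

The residue is (4401/11200)*sqrt(6).

The factor j**2 + j - 5/12 splits as (j - a)(j - a') with a = -1/2 + (1/3)*sqrt(6), a' = -1/2 - (1/3)*sqrt(6). At the order-3 pole a set g(j) = (j - a)^3*f(j) = [9*j**2/5 - 25*j/14 + 23/25] / (j - a')^3.
Order-3 pole: residue = g''(a)/2; g''(-1/2 + (1/3)*sqrt(6)) = (4401/5600)*sqrt(6), so the residue is (4401/11200)*sqrt(6).


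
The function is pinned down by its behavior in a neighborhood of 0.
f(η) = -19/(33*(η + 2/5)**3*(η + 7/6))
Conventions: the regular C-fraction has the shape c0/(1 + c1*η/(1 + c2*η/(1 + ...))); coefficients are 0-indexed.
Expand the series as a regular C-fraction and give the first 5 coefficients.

The regular C-fraction coefficients are [-2375/308, 117/14, -235/78, 3215/1833, -217685/362652].

Taylor coefficients (expand at 0): a_0 = -2375/308, a_1 = 277875/4312, a_2 = -10395375/30184, a_3 = 633885125/422576, a_4 = -68673008625/11832128.
c0 = a_0 = -2375/308. Peel one level at a time: if S = 1 + c*η/S' with S'(0) = 1, then c is the η-coefficient of S and S' = c*η/(S - 1).
S_1 = c0/f = 1 + (117/14)*η + (705/28)*η^2 + ...; c1 = 117/14.
S_2 = c1*η/(S_1 - 1) = 1 + (-235/78)*η + (16075/3042)*η^2 + ...; c2 = -235/78.
S_3 = c2*η/(S_2 - 1) = 1 + (3215/1833)*η + (83725/79524)*η^2 + ...; c3 = 3215/1833.
S_4 = c3*η/(S_3 - 1) = 1 + (-217685/362652)*η + ...; c4 = -217685/362652.


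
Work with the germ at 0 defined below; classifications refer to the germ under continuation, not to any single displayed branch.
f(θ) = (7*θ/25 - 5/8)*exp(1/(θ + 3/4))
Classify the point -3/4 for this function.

The point is an essential singularity.

The exponent 1/(θ - (-3/4)) has a pole at -3/4, so exp(1/(θ - (-3/4))) takes every nonzero value near it: an essential singularity (not a pole of any order).


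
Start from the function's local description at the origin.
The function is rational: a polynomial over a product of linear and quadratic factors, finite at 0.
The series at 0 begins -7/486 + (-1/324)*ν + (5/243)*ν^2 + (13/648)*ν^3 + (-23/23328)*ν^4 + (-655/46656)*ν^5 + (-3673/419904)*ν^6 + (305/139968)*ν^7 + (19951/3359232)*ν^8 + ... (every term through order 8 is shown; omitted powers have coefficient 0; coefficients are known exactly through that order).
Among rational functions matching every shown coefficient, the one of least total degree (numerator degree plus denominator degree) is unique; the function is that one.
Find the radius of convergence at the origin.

The radius of convergence is sqrt(3).

No rational of total degree below 7 reproduces all 9 coefficients; solving the [1/6] Pade equations on them gives f(ν) = (ν/2 - 7/18)/(ν**2 - 3*ν/2 + 3)**3, whose expansion matches every shown term.
Denominator factor (ν**2 - 3*ν/2 + 3)^3: discriminant -39/4, complex-conjugate roots (3/4) + ((1/4)*sqrt(39))*i and (3/4) - ((1/4)*sqrt(39))*i; poles of order 3, moduli sqrt(3) and sqrt(3).
The radius of convergence is the smallest modulus among the singular points: sqrt(3).
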